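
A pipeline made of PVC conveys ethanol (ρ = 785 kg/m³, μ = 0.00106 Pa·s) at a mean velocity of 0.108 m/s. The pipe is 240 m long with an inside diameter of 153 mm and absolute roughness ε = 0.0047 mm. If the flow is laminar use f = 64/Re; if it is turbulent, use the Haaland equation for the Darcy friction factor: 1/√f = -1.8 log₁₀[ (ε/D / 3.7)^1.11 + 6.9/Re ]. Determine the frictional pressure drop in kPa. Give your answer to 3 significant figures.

Reynolds number Re = ρVD/μ = 785 · 0.108 · 0.153 / 0.00106 = 1.224e+04.
Re > 4000 → turbulent. Relative roughness ε/D = 4.7e-06/0.153 = 3.07e-05. Haaland: 1/√f = -1.8 log₁₀[(3.07e-05/3.7)^1.11 + 6.9/1.224e+04] = -1.8 log₁₀[2.29e-06 + 0.000564] = 5.845, so f = 0.02927.
Darcy-Weisbach: ΔP = f(L/D)(ρV²/2) = 0.02927·(240/0.153)·(785·0.108²/2) = 0.02927·1569·4.578 = 210.2 Pa.
ΔP = 210.2 Pa = 0.210 kPa.

ΔP ≈ 0.210 kPa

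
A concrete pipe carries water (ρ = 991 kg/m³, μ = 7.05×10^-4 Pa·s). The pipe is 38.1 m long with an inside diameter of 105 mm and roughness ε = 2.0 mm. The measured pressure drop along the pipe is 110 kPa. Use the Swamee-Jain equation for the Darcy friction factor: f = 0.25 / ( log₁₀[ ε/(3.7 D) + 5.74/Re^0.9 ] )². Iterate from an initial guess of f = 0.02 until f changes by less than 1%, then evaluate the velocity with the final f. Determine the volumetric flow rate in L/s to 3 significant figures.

Rearranging Darcy-Weisbach: V = √(2·ΔP·D/(f·L·ρ)). With ε/D = 0.002/0.105 = 0.019, iterate starting from f = 0.02:
  f = 0.02 → V = √(2·1.1e+05·0.105/(0.02·38.1·991)) = 5.531 m/s; Re = ρVD/μ = 8.163e+05; f → 0.04784
  f = 0.04784 → V = 3.576 m/s; Re = 5.278e+05; f → 0.04788
Converged (Δf/f < 1%). With the final f = 0.04788: V = √(2·1.1e+05·0.105/(0.04788·38.1·991)) = 3.574 m/s.
Q = V·A = 3.574·(π/4·0.105²) = 0.03095 m³/s = 31.0 L/s.

Q ≈ 31.0 L/s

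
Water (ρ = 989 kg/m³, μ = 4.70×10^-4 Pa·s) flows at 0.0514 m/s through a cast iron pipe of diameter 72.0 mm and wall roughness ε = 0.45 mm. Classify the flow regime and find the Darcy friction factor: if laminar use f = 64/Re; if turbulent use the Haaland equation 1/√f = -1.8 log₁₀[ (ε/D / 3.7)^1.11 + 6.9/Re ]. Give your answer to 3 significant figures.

Re = ρVD/μ = 989·0.0514·0.072/0.00047 = 7787.
Re > 4000 → turbulent. ε/D = 0.00045/0.072 = 0.00625; Haaland: 1/√f = -1.8 log₁₀[0.000837 + 0.000886] = 4.975, so f = 0.04041.

f ≈ 0.0404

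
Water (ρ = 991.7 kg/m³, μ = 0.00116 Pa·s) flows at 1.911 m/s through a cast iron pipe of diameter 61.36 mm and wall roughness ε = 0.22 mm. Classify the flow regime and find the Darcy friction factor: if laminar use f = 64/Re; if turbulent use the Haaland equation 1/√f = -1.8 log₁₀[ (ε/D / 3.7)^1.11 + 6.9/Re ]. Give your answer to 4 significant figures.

f ≈ 0.02863

Re = ρVD/μ = 991.7·1.911·0.06136/0.00116 = 1.002e+05.
Re > 4000 → turbulent. ε/D = 0.00022/0.06136 = 0.00359; Haaland: 1/√f = -1.8 log₁₀[0.000452 + 6.88e-05] = 5.91, so f = 0.02863.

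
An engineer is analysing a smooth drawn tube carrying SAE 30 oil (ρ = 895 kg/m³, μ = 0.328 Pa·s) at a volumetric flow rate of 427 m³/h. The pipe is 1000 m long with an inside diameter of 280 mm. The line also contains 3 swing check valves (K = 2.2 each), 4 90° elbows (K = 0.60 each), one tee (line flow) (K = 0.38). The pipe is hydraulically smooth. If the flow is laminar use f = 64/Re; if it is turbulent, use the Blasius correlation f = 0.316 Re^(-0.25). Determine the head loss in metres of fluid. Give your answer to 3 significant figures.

Q = 427 m³/h = 427/3600 = 0.1186 m³/s.
Cross-sectional area A = πD²/4 = π(0.28)²/4 = 0.06158 m²; mean velocity V = Q/A = 0.1186/0.06158 = 1.926 m/s.
Reynolds number Re = ρVD/μ = 895 · 1.926 · 0.28 / 0.328 = 1472.
Re < 2300 → laminar flow, so f = 64/Re = 64/1472 = 0.04349 (the turbulent correlation is not needed).
Total minor-loss coefficient ΣK = 3·2.2 + 4·0.6 + 1·0.38 = 9.38.
ΔP = [f·L/D + ΣK]·(ρV²/2) = [0.04349·1000/0.28 + 9.38]·(895·1.926²/2) = [155.3 + 9.38]·1660 = 2.735e+05 Pa.
Head loss h_f = ΔP/(ρg) = 2.735e+05/(895·9.81) = 31.1 m.

h_f ≈ 31.1 m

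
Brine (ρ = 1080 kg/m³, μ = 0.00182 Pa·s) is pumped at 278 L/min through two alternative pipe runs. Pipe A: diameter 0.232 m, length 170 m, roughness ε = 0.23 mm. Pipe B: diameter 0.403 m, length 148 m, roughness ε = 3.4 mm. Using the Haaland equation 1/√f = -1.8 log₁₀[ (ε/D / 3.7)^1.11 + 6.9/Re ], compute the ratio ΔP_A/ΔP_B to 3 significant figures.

Pipe A: V = Q/A = 0.004633/0.04227 = 0.1096 m/s; Re = 1.509e+04; ε/D = 0.000991; Haaland → f = 0.02927; ΔP_A = f(L/D)(ρV²/2) = 139.1 Pa.
Pipe B: V = Q/A = 0.004633/0.1276 = 0.03632 m/s; Re = 8687; ε/D = 0.00844; Haaland → f = 0.04211; ΔP_B = f(L/D)(ρV²/2) = 11.02 Pa.
ΔP_A/ΔP_B = 139.1/11.02 = 12.6.

ΔP_A/ΔP_B ≈ 12.6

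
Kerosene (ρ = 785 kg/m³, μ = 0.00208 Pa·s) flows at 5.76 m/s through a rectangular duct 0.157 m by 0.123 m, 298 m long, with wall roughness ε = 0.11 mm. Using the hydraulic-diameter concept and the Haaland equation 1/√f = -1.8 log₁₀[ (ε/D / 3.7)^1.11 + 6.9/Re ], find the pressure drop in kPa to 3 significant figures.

ΔP ≈ 552 kPa

Hydraulic diameter D_h = 4A/P = 4·(0.157·0.123)/(2·(0.157+0.123)) = 0.07724/0.56 = 0.1379 m.
Re = ρVD_h/μ = 785·5.76·0.1379/0.00208 = 2.999e+05.
ε/D_h = 0.00011/0.1379 = 0.000797; Haaland gives 1/√f = -1.8 log₁₀[8.52e-05+2.3e-05] = 7.139, so f = 0.01962.
ΔP = f(L/D_h)(ρV²/2) = 0.01962·298/0.1379·1.302e+04 = 5.521e+05 Pa.
ΔP = 552 kPa.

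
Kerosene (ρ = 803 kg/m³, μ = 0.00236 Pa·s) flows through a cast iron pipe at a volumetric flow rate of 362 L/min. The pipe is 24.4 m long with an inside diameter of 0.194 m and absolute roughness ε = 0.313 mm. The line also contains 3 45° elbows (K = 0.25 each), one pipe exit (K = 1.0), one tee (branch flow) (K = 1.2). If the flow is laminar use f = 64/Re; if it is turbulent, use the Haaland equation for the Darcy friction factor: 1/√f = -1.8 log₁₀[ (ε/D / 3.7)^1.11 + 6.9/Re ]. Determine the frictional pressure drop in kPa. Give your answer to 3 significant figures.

ΔP ≈ 0.115 kPa

Q = 362 L/min = 362/60000 = 0.006033 m³/s.
Cross-sectional area A = πD²/4 = π(0.194)²/4 = 0.02956 m²; mean velocity V = Q/A = 0.006033/0.02956 = 0.2041 m/s.
Reynolds number Re = ρVD/μ = 803 · 0.2041 · 0.194 / 0.00236 = 1.347e+04.
Re > 4000 → turbulent. Relative roughness ε/D = 0.000313/0.194 = 0.00161. Haaland: 1/√f = -1.8 log₁₀[(0.00161/3.7)^1.11 + 6.9/1.347e+04] = -1.8 log₁₀[0.000186 + 0.000512] = 5.681, so f = 0.03099.
Total minor-loss coefficient ΣK = 3·0.25 + 1·1 + 1·1.2 = 2.95.
ΔP = [f·L/D + ΣK]·(ρV²/2) = [0.03099·24.4/0.194 + 2.95]·(803·0.2041²/2) = [3.897 + 2.95]·16.73 = 114.5 Pa.
ΔP = 114.5 Pa = 0.115 kPa.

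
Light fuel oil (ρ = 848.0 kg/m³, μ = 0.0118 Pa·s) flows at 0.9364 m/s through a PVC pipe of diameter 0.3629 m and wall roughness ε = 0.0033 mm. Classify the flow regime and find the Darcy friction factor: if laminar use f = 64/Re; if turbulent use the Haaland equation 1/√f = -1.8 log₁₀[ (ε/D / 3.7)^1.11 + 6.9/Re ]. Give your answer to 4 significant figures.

Re = ρVD/μ = 848·0.9364·0.3629/0.0118 = 2.442e+04.
Re > 4000 → turbulent. ε/D = 3.3e-06/0.3629 = 9.09e-06; Haaland: 1/√f = -1.8 log₁₀[5.94e-07 + 0.000283] = 6.386, so f = 0.02452.

f ≈ 0.02452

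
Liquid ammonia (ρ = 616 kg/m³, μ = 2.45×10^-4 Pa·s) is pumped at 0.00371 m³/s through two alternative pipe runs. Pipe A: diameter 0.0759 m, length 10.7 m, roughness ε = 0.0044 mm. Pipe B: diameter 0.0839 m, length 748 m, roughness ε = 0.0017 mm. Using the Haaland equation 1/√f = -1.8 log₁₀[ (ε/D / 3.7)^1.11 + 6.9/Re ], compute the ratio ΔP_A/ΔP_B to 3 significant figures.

Pipe A: V = Q/A = 0.00371/0.004525 = 0.82 m/s; Re = 1.565e+05; ε/D = 5.8e-05; Haaland → f = 0.0166; ΔP_A = f(L/D)(ρV²/2) = 484.6 Pa.
Pipe B: V = Q/A = 0.00371/0.005529 = 0.6711 m/s; Re = 1.416e+05; ε/D = 2.03e-05; Haaland → f = 0.0167; ΔP_B = f(L/D)(ρV²/2) = 2.065e+04 Pa.
ΔP_A/ΔP_B = 484.6/2.065e+04 = 0.0235.

ΔP_A/ΔP_B ≈ 0.0235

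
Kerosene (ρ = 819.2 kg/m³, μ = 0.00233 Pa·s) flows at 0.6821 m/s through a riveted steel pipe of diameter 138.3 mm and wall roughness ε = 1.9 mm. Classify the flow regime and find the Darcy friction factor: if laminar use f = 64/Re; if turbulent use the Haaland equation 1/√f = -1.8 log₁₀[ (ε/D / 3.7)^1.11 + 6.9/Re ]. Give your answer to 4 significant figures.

Re = ρVD/μ = 819.2·0.6821·0.1383/0.00233 = 3.317e+04.
Re > 4000 → turbulent. ε/D = 0.0019/0.1383 = 0.0137; Haaland: 1/√f = -1.8 log₁₀[0.00201 + 0.000208] = 4.779, so f = 0.04379.

f ≈ 0.04379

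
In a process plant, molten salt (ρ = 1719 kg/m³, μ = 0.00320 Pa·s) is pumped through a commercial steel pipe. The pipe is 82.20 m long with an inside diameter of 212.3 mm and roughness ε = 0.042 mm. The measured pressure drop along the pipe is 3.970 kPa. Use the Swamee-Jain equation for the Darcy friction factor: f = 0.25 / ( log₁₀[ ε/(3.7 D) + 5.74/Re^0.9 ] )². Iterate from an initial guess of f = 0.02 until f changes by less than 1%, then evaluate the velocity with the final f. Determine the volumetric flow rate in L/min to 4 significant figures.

Q ≈ 1668 L/min

Rearranging Darcy-Weisbach: V = √(2·ΔP·D/(f·L·ρ)). With ε/D = 4.2e-05/0.2123 = 0.000198, iterate starting from f = 0.02:
  f = 0.02 → V = √(2·3970·0.2123/(0.02·82.2·1719)) = 0.7723 m/s; Re = ρVD/μ = 8.808e+04; f → 0.0194
  f = 0.0194 → V = 0.7842 m/s; Re = 8.944e+04; f → 0.01935
Converged (Δf/f < 1%). With the final f = 0.01935: V = √(2·3970·0.2123/(0.01935·82.2·1719)) = 0.7853 m/s.
Q = V·A = 0.7853·(π/4·0.2123²) = 0.0278 m³/s = 1668 L/min.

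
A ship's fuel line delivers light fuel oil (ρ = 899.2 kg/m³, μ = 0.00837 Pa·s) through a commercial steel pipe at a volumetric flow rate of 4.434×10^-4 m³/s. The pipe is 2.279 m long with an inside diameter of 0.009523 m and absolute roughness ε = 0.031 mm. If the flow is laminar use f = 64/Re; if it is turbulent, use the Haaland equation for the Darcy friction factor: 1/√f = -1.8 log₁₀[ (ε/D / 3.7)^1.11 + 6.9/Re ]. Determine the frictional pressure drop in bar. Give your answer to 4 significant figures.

Cross-sectional area A = πD²/4 = π(0.009523)²/4 = 7.123e-05 m²; mean velocity V = Q/A = 0.0004434/7.123e-05 = 6.225 m/s.
Reynolds number Re = ρVD/μ = 899.2 · 6.225 · 0.009523 / 0.00837 = 6369.
Re > 4000 → turbulent. Relative roughness ε/D = 3.1e-05/0.009523 = 0.00326. Haaland: 1/√f = -1.8 log₁₀[(0.00326/3.7)^1.11 + 6.9/6369] = -1.8 log₁₀[0.000406 + 0.00108] = 5.089, so f = 0.03862.
Darcy-Weisbach: ΔP = f(L/D)(ρV²/2) = 0.03862·(2.279/0.009523)·(899.2·6.225²/2) = 0.03862·239.3·1.742e+04 = 1.61e+05 Pa.
ΔP = 1.61e+05 Pa = 1.610 bar.

ΔP ≈ 1.610 bar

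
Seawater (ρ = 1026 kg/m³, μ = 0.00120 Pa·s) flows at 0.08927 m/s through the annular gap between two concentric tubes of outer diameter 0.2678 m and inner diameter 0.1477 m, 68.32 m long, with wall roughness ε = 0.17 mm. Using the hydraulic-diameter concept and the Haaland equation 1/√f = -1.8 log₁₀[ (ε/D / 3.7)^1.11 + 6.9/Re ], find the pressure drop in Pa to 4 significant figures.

Hydraulic diameter D_h = 4A/P = D_o - D_i = 0.2678 - 0.1477 = 0.1201 m.
Re = ρVD_h/μ = 1026·0.08927·0.1201/0.0012 = 9167.
ε/D_h = 0.00017/0.1201 = 0.00142; Haaland gives 1/√f = -1.8 log₁₀[0.000161+0.000753] = 5.471, so f = 0.03341.
ΔP = f(L/D_h)(ρV²/2) = 0.03341·68.32/0.1201·4.088 = 77.71 Pa.

ΔP ≈ 77.71 Pa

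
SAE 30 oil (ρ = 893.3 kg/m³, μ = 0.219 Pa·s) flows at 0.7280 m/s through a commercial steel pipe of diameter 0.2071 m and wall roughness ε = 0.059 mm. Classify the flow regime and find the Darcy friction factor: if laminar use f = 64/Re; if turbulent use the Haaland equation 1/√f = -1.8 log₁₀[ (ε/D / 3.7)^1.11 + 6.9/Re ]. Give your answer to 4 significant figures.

f ≈ 0.1041

Re = ρVD/μ = 893.3·0.728·0.2071/0.219 = 615.
Re < 2300 → laminar, so f = 64/Re = 0.1041 (roughness is irrelevant in laminar flow).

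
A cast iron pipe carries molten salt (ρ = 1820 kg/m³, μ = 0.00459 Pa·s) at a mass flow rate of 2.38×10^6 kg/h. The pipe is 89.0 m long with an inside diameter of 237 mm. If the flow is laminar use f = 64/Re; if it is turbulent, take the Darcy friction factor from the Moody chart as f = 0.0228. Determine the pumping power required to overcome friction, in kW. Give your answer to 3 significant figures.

P ≈ 192 kW

ṁ = 2.38×10^6 kg/h = 2.38×10^6/3600 = 661.1 kg/s.
A = πD²/4 = π(0.237)²/4 = 0.04412 m²; mean velocity V = ṁ/(ρA) = 661.1/(1820 · 0.04412) = 8.234 m/s.
Reynolds number Re = ρVD/μ = 1820 · 8.234 · 0.237 / 0.00459 = 7.738e+05.
Re > 4000 → turbulent; use the Moody-chart value f = 0.0228.
Darcy-Weisbach: ΔP = f(L/D)(ρV²/2) = 0.0228·(89/0.237)·(1820·8.234²/2) = 0.0228·375.5·6.17e+04 = 5.283e+05 Pa.
Q = ṁ/ρ = 661.1/1820 = 0.3632 m³/s.
Pumping power P = QΔP = 0.3632·5.283e+05 = 191900 W = 192 kW.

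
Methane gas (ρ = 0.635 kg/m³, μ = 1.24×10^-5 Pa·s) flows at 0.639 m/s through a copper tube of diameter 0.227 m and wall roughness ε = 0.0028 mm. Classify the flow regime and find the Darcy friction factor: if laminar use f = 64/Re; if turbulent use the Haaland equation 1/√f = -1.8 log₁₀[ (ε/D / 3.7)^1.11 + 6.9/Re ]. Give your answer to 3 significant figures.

Re = ρVD/μ = 0.635·0.639·0.227/1.24e-05 = 7428.
Re > 4000 → turbulent. ε/D = 2.8e-06/0.227 = 1.23e-05; Haaland: 1/√f = -1.8 log₁₀[8.33e-07 + 0.000929] = 5.457, so f = 0.03358.

f ≈ 0.0336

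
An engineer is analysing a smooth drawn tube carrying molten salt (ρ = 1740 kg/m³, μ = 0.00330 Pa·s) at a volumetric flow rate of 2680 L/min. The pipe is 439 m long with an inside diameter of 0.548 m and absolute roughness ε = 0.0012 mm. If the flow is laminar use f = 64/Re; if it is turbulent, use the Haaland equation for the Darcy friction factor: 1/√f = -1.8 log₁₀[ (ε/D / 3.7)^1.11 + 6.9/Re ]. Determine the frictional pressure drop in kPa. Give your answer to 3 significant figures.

Q = 2680 L/min = 2680/60000 = 0.04467 m³/s.
Cross-sectional area A = πD²/4 = π(0.548)²/4 = 0.2359 m²; mean velocity V = Q/A = 0.04467/0.2359 = 0.1894 m/s.
Reynolds number Re = ρVD/μ = 1740 · 0.1894 · 0.548 / 0.0033 = 5.472e+04.
Re > 4000 → turbulent. Relative roughness ε/D = 1.2e-06/0.548 = 2.19e-06. Haaland: 1/√f = -1.8 log₁₀[(2.19e-06/3.7)^1.11 + 6.9/5.472e+04] = -1.8 log₁₀[1.22e-07 + 0.000126] = 7.018, so f = 0.0203.
Darcy-Weisbach: ΔP = f(L/D)(ρV²/2) = 0.0203·(439/0.548)·(1740·0.1894²/2) = 0.0203·801.1·31.2 = 507.5 Pa.
ΔP = 507.5 Pa = 0.508 kPa.

ΔP ≈ 0.508 kPa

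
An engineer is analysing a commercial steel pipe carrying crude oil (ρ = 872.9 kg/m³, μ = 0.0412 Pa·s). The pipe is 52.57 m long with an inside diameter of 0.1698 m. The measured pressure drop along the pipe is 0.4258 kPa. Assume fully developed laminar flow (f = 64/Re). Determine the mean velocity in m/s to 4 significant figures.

For laminar flow, f = 64/Re with Re = ρVD/μ, so Darcy-Weisbach reduces to ΔP = 32μLV/D². Solving for V: V = ΔP·D²/(32μL) = 425.8·(0.1698)²/(32·0.0412·52.57) = 0.1771 m/s.
Check: Re = ρVD/μ = 872.9·0.1771·0.1698/0.0412 = 637.2 < 2300, so the laminar assumption holds.

V ≈ 0.1771 m/s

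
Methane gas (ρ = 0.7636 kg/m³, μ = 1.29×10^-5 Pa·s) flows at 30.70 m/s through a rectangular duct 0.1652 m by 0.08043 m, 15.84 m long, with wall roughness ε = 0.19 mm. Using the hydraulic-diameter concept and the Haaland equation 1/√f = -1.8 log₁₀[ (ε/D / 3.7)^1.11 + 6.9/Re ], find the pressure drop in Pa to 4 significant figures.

ΔP ≈ 1241 Pa

Hydraulic diameter D_h = 4A/P = 4·(0.1652·0.08043)/(2·(0.1652+0.08043)) = 0.05315/0.4913 = 0.1082 m.
Re = ρVD_h/μ = 0.7636·30.7·0.1082/1.29e-05 = 1.966e+05.
ε/D_h = 0.00019/0.1082 = 0.00176; Haaland gives 1/√f = -1.8 log₁₀[0.000205+3.51e-05] = 6.517, so f = 0.02355.
ΔP = f(L/D_h)(ρV²/2) = 0.02355·15.84/0.1082·359.8 = 1241 Pa.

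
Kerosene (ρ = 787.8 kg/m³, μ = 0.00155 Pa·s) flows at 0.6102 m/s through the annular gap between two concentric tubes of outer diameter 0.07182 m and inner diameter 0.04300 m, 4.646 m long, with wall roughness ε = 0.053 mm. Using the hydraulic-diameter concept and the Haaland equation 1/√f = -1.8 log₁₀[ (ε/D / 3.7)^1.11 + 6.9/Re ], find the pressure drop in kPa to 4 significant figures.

ΔP ≈ 0.8078 kPa

Hydraulic diameter D_h = 4A/P = D_o - D_i = 0.07182 - 0.043 = 0.02882 m.
Re = ρVD_h/μ = 787.8·0.6102·0.02882/0.00155 = 8938.
ε/D_h = 5.3e-05/0.02882 = 0.00184; Haaland gives 1/√f = -1.8 log₁₀[0.000215+0.000772] = 5.41, so f = 0.03417.
ΔP = f(L/D_h)(ρV²/2) = 0.03417·4.646/0.02882·146.7 = 807.8 Pa.
ΔP = 0.8078 kPa.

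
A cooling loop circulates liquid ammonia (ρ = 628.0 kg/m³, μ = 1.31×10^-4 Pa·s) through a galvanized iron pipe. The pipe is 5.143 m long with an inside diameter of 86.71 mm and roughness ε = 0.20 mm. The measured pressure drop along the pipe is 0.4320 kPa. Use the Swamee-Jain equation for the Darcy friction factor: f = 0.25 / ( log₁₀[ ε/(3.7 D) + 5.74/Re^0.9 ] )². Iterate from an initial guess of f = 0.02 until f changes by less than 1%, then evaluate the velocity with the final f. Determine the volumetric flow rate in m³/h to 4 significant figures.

Q ≈ 20.53 m³/h

Rearranging Darcy-Weisbach: V = √(2·ΔP·D/(f·L·ρ)). With ε/D = 0.0002/0.08671 = 0.00231, iterate starting from f = 0.02:
  f = 0.02 → V = √(2·432·0.08671/(0.02·5.143·628)) = 1.077 m/s; Re = ρVD/μ = 4.477e+05; f → 0.02482
  f = 0.02482 → V = 0.9667 m/s; Re = 4.018e+05; f → 0.02487
Converged (Δf/f < 1%). With the final f = 0.02487: V = √(2·432·0.08671/(0.02487·5.143·628)) = 0.9657 m/s.
Q = V·A = 0.9657·(π/4·0.08671²) = 0.005703 m³/s = 20.53 m³/h.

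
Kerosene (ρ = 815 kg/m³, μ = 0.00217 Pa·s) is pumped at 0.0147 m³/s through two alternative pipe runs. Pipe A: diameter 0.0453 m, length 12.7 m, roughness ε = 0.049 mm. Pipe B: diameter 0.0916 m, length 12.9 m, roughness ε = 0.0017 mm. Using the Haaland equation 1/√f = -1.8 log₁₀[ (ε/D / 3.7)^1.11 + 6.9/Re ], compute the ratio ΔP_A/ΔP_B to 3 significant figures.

ΔP_A/ΔP_B ≈ 37.9

Pipe A: V = Q/A = 0.0147/0.001612 = 9.121 m/s; Re = 1.552e+05; ε/D = 0.00108; Haaland → f = 0.02154; ΔP_A = f(L/D)(ρV²/2) = 2.047e+05 Pa.
Pipe B: V = Q/A = 0.0147/0.00659 = 2.231 m/s; Re = 7.674e+04; ε/D = 1.86e-05; Haaland → f = 0.01891; ΔP_B = f(L/D)(ρV²/2) = 5400 Pa.
ΔP_A/ΔP_B = 2.047e+05/5400 = 37.9.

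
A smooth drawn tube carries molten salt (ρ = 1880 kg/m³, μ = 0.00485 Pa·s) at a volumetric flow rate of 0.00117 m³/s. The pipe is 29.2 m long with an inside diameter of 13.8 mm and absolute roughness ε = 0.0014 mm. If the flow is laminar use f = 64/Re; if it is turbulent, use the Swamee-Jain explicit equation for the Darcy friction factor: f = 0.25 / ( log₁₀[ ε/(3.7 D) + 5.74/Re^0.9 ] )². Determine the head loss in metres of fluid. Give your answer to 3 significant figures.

h_f ≈ 145 m

Cross-sectional area A = πD²/4 = π(0.0138)²/4 = 0.0001496 m²; mean velocity V = Q/A = 0.00117/0.0001496 = 7.822 m/s.
Reynolds number Re = ρVD/μ = 1880 · 7.822 · 0.0138 / 0.00485 = 4.184e+04.
Re > 4000 → turbulent. Relative roughness ε/D = 1.4e-06/0.0138 = 0.000101. Swamee-Jain: f = 0.25/(log₁₀[0.000101/3.7 + 5.74/4.184e+04^0.9])² = 0.25/(log₁₀[2.74e-05 + 0.000398])² = 0.25/(-3.372)² = 0.02199.
Darcy-Weisbach: ΔP = f(L/D)(ρV²/2) = 0.02199·(29.2/0.0138)·(1880·7.822²/2) = 0.02199·2116·5.752e+04 = 2.677e+06 Pa.
Head loss h_f = ΔP/(ρg) = 2.677e+06/(1880·9.81) = 145 m.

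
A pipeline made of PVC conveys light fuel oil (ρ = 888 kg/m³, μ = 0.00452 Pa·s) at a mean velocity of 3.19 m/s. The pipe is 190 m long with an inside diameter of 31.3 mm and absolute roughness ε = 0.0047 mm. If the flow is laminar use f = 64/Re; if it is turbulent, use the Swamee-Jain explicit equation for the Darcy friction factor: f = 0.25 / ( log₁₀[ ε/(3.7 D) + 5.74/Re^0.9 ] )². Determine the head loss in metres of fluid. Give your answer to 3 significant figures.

Reynolds number Re = ρVD/μ = 888 · 3.19 · 0.0313 / 0.00452 = 1.962e+04.
Re > 4000 → turbulent. Relative roughness ε/D = 4.7e-06/0.0313 = 0.00015. Swamee-Jain: f = 0.25/(log₁₀[0.00015/3.7 + 5.74/1.962e+04^0.9])² = 0.25/(log₁₀[4.06e-05 + 0.000786])² = 0.25/(-3.083)² = 0.02631.
Darcy-Weisbach: ΔP = f(L/D)(ρV²/2) = 0.02631·(190/0.0313)·(888·3.19²/2) = 0.02631·6070·4518 = 7.216e+05 Pa.
Head loss h_f = ΔP/(ρg) = 7.216e+05/(888·9.81) = 82.8 m.

h_f ≈ 82.8 m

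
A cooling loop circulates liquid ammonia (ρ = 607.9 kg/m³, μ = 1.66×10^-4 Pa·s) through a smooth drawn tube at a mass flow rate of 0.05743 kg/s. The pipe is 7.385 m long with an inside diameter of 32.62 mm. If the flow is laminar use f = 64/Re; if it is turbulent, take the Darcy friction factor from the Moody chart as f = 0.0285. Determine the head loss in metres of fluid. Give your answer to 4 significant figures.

A = πD²/4 = π(0.03262)²/4 = 0.0008357 m²; mean velocity V = ṁ/(ρA) = 0.05743/(607.9 · 0.0008357) = 0.113 m/s.
Reynolds number Re = ρVD/μ = 607.9 · 0.113 · 0.03262 / 0.000166 = 1.35e+04.
Re > 4000 → turbulent; use the Moody-chart value f = 0.0285.
Darcy-Weisbach: ΔP = f(L/D)(ρV²/2) = 0.0285·(7.385/0.03262)·(607.9·0.113²/2) = 0.0285·226.4·3.884 = 25.06 Pa.
Head loss h_f = ΔP/(ρg) = 25.06/(607.9·9.81) = 0.004203 m.

h_f ≈ 0.004203 m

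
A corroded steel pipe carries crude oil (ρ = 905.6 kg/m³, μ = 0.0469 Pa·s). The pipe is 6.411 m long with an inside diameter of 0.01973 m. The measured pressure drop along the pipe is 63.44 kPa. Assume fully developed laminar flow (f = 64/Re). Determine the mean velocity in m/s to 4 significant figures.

For laminar flow, f = 64/Re with Re = ρVD/μ, so Darcy-Weisbach reduces to ΔP = 32μLV/D². Solving for V: V = ΔP·D²/(32μL) = 6.344e+04·(0.01973)²/(32·0.0469·6.411) = 2.567 m/s.
Check: Re = ρVD/μ = 905.6·2.567·0.01973/0.0469 = 977.8 < 2300, so the laminar assumption holds.

V ≈ 2.567 m/s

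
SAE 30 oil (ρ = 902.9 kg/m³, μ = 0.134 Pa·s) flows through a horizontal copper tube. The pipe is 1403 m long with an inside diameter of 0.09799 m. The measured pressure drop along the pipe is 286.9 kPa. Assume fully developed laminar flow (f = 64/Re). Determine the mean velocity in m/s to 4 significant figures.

For laminar flow, f = 64/Re with Re = ρVD/μ, so Darcy-Weisbach reduces to ΔP = 32μLV/D². Solving for V: V = ΔP·D²/(32μL) = 2.869e+05·(0.09799)²/(32·0.134·1403) = 0.4579 m/s.
Check: Re = ρVD/μ = 902.9·0.4579·0.09799/0.134 = 302.3 < 2300, so the laminar assumption holds.

V ≈ 0.4579 m/s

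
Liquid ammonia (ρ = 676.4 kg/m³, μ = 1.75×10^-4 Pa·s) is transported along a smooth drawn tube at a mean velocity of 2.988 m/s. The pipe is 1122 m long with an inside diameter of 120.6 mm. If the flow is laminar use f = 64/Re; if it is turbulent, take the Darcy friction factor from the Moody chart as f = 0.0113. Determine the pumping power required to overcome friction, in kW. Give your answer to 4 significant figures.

P ≈ 10.83 kW

Reynolds number Re = ρVD/μ = 676.4 · 2.988 · 0.1206 / 0.000175 = 1.393e+06.
Re > 4000 → turbulent; use the Moody-chart value f = 0.0113.
Darcy-Weisbach: ΔP = f(L/D)(ρV²/2) = 0.0113·(1122/0.1206)·(676.4·2.988²/2) = 0.0113·9303·3019 = 3.174e+05 Pa.
Q = V·A = 2.988·0.01142 = 0.03413 m³/s.
Pumping power P = QΔP = 0.03413·3.174e+05 = 10835 W = 10.83 kW.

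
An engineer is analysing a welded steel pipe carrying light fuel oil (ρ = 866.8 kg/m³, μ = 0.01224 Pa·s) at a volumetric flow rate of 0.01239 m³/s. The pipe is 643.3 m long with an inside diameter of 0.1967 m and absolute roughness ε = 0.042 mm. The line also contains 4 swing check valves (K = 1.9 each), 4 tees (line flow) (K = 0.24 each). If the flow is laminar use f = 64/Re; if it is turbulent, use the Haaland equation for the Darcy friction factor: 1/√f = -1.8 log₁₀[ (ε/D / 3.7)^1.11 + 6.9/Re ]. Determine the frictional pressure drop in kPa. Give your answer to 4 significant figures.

Cross-sectional area A = πD²/4 = π(0.1967)²/4 = 0.03039 m²; mean velocity V = Q/A = 0.01239/0.03039 = 0.4077 m/s.
Reynolds number Re = ρVD/μ = 866.8 · 0.4077 · 0.1967 / 0.0122 = 5680.
Re > 4000 → turbulent. Relative roughness ε/D = 4.2e-05/0.1967 = 0.000214. Haaland: 1/√f = -1.8 log₁₀[(0.000214/3.7)^1.11 + 6.9/5680] = -1.8 log₁₀[1.97e-05 + 0.00121] = 5.235, so f = 0.03649.
Total minor-loss coefficient ΣK = 4·1.9 + 4·0.24 = 8.56.
ΔP = [f·L/D + ΣK]·(ρV²/2) = [0.03649·643.3/0.1967 + 8.56]·(866.8·0.4077²/2) = [119.3 + 8.56]·72.05 = 9214 Pa.
ΔP = 9214 Pa = 9.214 kPa.

ΔP ≈ 9.214 kPa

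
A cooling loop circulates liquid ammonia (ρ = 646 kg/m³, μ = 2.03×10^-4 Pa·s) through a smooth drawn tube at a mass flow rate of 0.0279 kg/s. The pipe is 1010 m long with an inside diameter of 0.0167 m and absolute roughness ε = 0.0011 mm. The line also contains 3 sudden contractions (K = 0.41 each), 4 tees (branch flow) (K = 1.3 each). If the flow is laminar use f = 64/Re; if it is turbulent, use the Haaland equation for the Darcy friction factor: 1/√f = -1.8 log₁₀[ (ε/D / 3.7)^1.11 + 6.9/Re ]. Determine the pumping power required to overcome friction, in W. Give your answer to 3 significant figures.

A = πD²/4 = π(0.0167)²/4 = 0.000219 m²; mean velocity V = ṁ/(ρA) = 0.0279/(646 · 0.000219) = 0.1972 m/s.
Reynolds number Re = ρVD/μ = 646 · 0.1972 · 0.0167 / 0.000203 = 1.048e+04.
Re > 4000 → turbulent. Relative roughness ε/D = 1.1e-06/0.0167 = 6.59e-05. Haaland: 1/√f = -1.8 log₁₀[(6.59e-05/3.7)^1.11 + 6.9/1.048e+04] = -1.8 log₁₀[5.35e-06 + 0.000658] = 5.72, so f = 0.03056.
Total minor-loss coefficient ΣK = 3·0.41 + 4·1.3 = 6.43.
ΔP = [f·L/D + ΣK]·(ρV²/2) = [0.03056·1010/0.0167 + 6.43]·(646·0.1972²/2) = [1848 + 6.43]·12.56 = 2.329e+04 Pa.
Q = ṁ/ρ = 0.0279/646 = 4.319e-05 m³/s.
Pumping power P = QΔP = 4.319e-05·2.329e+04 = 1.006 W = 1.01 W.

P ≈ 1.01 W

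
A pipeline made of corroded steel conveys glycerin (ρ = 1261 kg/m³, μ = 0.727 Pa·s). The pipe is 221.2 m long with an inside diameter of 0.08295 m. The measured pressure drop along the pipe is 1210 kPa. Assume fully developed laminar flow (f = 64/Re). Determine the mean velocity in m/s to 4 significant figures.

V ≈ 1.618 m/s

For laminar flow, f = 64/Re with Re = ρVD/μ, so Darcy-Weisbach reduces to ΔP = 32μLV/D². Solving for V: V = ΔP·D²/(32μL) = 1.21e+06·(0.08295)²/(32·0.727·221.2) = 1.618 m/s.
Check: Re = ρVD/μ = 1261·1.618·0.08295/0.727 = 232.8 < 2300, so the laminar assumption holds.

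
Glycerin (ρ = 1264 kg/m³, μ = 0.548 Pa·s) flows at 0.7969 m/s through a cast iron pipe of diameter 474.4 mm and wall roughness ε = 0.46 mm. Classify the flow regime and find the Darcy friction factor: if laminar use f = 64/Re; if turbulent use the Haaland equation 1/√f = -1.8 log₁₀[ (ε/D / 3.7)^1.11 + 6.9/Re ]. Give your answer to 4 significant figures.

Re = ρVD/μ = 1264·0.7969·0.4744/0.548 = 872.
Re < 2300 → laminar, so f = 64/Re = 0.07339 (roughness is irrelevant in laminar flow).

f ≈ 0.07339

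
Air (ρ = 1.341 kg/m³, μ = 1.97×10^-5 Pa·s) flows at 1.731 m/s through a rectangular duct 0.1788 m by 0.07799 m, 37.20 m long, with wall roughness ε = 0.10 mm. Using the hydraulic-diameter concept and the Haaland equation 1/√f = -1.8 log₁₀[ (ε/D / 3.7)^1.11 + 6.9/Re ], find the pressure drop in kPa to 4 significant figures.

ΔP ≈ 0.02081 kPa

Hydraulic diameter D_h = 4A/P = 4·(0.1788·0.07799)/(2·(0.1788+0.07799)) = 0.05578/0.5136 = 0.1086 m.
Re = ρVD_h/μ = 1.341·1.731·0.1086/1.97e-05 = 1.28e+04.
ε/D_h = 0.0001/0.1086 = 0.000921; Haaland gives 1/√f = -1.8 log₁₀[9.99e-05+0.000539] = 5.75, so f = 0.03025.
ΔP = f(L/D_h)(ρV²/2) = 0.03025·37.2/0.1086·2.009 = 20.81 Pa.
ΔP = 0.02081 kPa.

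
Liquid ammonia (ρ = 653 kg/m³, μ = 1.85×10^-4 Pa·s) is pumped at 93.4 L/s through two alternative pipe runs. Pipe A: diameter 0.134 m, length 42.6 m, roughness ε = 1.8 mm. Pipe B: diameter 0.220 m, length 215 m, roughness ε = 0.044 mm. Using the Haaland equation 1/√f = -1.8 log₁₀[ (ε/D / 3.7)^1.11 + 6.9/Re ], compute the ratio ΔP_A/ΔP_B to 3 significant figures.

Pipe A: V = Q/A = 0.0934/0.0141 = 6.623 m/s; Re = 3.133e+06; ε/D = 0.0134; Haaland → f = 0.04209; ΔP_A = f(L/D)(ρV²/2) = 1.916e+05 Pa.
Pipe B: V = Q/A = 0.0934/0.03801 = 2.457 m/s; Re = 1.908e+06; ε/D = 0.0002; Haaland → f = 0.01422; ΔP_B = f(L/D)(ρV²/2) = 2.74e+04 Pa.
ΔP_A/ΔP_B = 1.916e+05/2.74e+04 = 6.99.

ΔP_A/ΔP_B ≈ 6.99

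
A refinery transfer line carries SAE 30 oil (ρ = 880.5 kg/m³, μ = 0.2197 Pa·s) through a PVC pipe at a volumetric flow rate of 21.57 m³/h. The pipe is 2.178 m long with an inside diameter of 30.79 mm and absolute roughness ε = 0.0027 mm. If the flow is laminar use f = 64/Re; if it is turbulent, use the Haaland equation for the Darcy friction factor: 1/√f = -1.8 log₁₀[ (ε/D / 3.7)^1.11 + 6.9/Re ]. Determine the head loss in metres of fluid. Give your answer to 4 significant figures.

Q = 21.57 m³/h = 21.57/3600 = 0.005992 m³/s.
Cross-sectional area A = πD²/4 = π(0.03079)²/4 = 0.0007446 m²; mean velocity V = Q/A = 0.005992/0.0007446 = 8.047 m/s.
Reynolds number Re = ρVD/μ = 880.5 · 8.047 · 0.03079 / 0.22 = 993.
Re < 2300 → laminar flow, so f = 64/Re = 64/993 = 0.06445 (the turbulent correlation is not needed).
Darcy-Weisbach: ΔP = f(L/D)(ρV²/2) = 0.06445·(2.178/0.03079)·(880.5·8.047²/2) = 0.06445·70.74·2.851e+04 = 1.3e+05 Pa.
Head loss h_f = ΔP/(ρg) = 1.3e+05/(880.5·9.81) = 15.05 m.

h_f ≈ 15.05 m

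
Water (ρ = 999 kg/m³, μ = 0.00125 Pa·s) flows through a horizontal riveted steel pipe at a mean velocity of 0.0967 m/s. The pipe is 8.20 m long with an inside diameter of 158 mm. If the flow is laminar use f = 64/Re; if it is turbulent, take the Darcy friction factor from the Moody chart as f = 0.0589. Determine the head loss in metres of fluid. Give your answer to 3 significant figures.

Reynolds number Re = ρVD/μ = 999 · 0.0967 · 0.158 / 0.00125 = 1.221e+04.
Re > 4000 → turbulent; use the Moody-chart value f = 0.0589.
Darcy-Weisbach: ΔP = f(L/D)(ρV²/2) = 0.0589·(8.2/0.158)·(999·0.0967²/2) = 0.0589·51.9·4.671 = 14.28 Pa.
Head loss h_f = ΔP/(ρg) = 14.28/(999·9.81) = 0.00146 m.

h_f ≈ 0.00146 m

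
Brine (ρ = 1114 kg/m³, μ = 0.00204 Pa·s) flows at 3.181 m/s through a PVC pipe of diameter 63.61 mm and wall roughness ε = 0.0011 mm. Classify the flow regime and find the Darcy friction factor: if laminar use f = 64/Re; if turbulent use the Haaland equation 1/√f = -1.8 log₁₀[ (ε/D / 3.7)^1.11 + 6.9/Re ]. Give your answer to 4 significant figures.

f ≈ 0.01753

Re = ρVD/μ = 1114·3.181·0.06361/0.00204 = 1.105e+05.
Re > 4000 → turbulent. ε/D = 1.1e-06/0.06361 = 1.73e-05; Haaland: 1/√f = -1.8 log₁₀[1.21e-06 + 6.24e-05] = 7.553, so f = 0.01753.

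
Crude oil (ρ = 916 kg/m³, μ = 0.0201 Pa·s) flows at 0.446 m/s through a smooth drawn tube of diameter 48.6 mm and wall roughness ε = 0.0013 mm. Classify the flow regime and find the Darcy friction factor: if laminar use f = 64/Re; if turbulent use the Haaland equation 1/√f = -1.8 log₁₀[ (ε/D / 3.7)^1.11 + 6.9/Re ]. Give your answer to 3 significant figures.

Re = ρVD/μ = 916·0.446·0.0486/0.0201 = 987.8.
Re < 2300 → laminar, so f = 64/Re = 0.06479 (roughness is irrelevant in laminar flow).

f ≈ 0.0648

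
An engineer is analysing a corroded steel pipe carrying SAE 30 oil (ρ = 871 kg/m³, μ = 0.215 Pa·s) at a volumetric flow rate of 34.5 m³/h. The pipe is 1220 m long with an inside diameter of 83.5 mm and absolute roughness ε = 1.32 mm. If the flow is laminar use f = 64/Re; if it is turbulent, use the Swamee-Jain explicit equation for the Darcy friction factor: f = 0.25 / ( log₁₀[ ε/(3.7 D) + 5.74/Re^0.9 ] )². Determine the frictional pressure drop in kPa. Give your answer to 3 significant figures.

Q = 34.5 m³/h = 34.5/3600 = 0.009583 m³/s.
Cross-sectional area A = πD²/4 = π(0.0835)²/4 = 0.005476 m²; mean velocity V = Q/A = 0.009583/0.005476 = 1.75 m/s.
Reynolds number Re = ρVD/μ = 871 · 1.75 · 0.0835 / 0.215 = 592.
Re < 2300 → laminar flow, so f = 64/Re = 64/592 = 0.1081 (the turbulent correlation is not needed).
Darcy-Weisbach: ΔP = f(L/D)(ρV²/2) = 0.1081·(1220/0.0835)·(871·1.75²/2) = 0.1081·1.461e+04·1334 = 2.107e+06 Pa.
ΔP = 2.107e+06 Pa = 2110 kPa.

ΔP ≈ 2110 kPa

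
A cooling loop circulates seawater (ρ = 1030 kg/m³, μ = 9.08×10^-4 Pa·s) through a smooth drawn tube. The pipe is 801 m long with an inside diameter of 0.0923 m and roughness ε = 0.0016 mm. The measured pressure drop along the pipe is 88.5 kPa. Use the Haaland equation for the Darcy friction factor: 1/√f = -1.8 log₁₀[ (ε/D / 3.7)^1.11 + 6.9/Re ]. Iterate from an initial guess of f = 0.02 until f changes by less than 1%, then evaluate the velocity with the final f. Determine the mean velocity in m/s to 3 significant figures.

V ≈ 1.06 m/s

Rearranging Darcy-Weisbach: V = √(2·ΔP·D/(f·L·ρ)). With ε/D = 1.6e-06/0.0923 = 1.73e-05, iterate starting from f = 0.02:
  f = 0.02 → V = √(2·8.85e+04·0.0923/(0.02·801·1030)) = 0.995 m/s; Re = ρVD/μ = 1.042e+05; f → 0.01774
  f = 0.01774 → V = 1.057 m/s; Re = 1.106e+05; f → 0.01753
  f = 0.01753 → V = 1.063 m/s; Re = 1.113e+05; f → 0.0175
Converged (Δf/f < 1%). With the final f = 0.0175: V = √(2·8.85e+04·0.0923/(0.0175·801·1030)) = 1.064 m/s.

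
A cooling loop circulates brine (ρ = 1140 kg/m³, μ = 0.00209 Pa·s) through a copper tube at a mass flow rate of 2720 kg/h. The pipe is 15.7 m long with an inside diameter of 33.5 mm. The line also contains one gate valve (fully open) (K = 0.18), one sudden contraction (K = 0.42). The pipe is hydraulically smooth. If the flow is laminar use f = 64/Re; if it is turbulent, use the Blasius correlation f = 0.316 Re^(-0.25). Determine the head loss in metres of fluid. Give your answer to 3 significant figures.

h_f ≈ 0.411 m

ṁ = 2720 kg/h = 2720/3600 = 0.7556 kg/s.
A = πD²/4 = π(0.0335)²/4 = 0.0008814 m²; mean velocity V = ṁ/(ρA) = 0.7556/(1140 · 0.0008814) = 0.7519 m/s.
Reynolds number Re = ρVD/μ = 1140 · 0.7519 · 0.0335 / 0.00209 = 1.374e+04.
Re > 4000 → turbulent. Smooth-pipe (Blasius): f = 0.316 Re^(-0.25) = 0.316/(1.374e+04)^0.25 = 0.02919.
Total minor-loss coefficient ΣK = 1·0.18 + 1·0.42 = 0.6.
ΔP = [f·L/D + ΣK]·(ρV²/2) = [0.02919·15.7/0.0335 + 0.6]·(1140·0.7519²/2) = [13.68 + 0.6]·322.3 = 4602 Pa.
Head loss h_f = ΔP/(ρg) = 4602/(1140·9.81) = 0.411 m.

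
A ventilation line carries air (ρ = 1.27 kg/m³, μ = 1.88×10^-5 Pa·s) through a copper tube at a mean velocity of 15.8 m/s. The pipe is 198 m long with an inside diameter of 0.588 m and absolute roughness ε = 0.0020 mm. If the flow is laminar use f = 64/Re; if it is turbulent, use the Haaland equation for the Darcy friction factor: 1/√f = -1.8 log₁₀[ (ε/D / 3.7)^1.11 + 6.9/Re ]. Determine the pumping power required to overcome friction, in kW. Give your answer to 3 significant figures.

P ≈ 2.88 kW

Reynolds number Re = ρVD/μ = 1.27 · 15.8 · 0.588 / 1.88e-05 = 6.276e+05.
Re > 4000 → turbulent. Relative roughness ε/D = 2e-06/0.588 = 3.4e-06. Haaland: 1/√f = -1.8 log₁₀[(3.4e-06/3.7)^1.11 + 6.9/6.276e+05] = -1.8 log₁₀[1.99e-07 + 1.1e-05] = 8.912, so f = 0.01259.
Darcy-Weisbach: ΔP = f(L/D)(ρV²/2) = 0.01259·(198/0.588)·(1.27·15.8²/2) = 0.01259·336.7·158.5 = 672.1 Pa.
Q = V·A = 15.8·0.2715 = 4.29 m³/s.
Pumping power P = QΔP = 4.29·672.1 = 2884 W = 2.88 kW.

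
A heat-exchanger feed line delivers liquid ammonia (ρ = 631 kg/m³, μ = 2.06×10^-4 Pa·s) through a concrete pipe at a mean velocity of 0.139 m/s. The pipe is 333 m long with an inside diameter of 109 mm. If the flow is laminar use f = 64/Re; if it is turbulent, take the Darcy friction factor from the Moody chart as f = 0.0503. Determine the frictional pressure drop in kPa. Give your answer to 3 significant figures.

ΔP ≈ 0.937 kPa

Reynolds number Re = ρVD/μ = 631 · 0.139 · 0.109 / 0.000206 = 4.641e+04.
Re > 4000 → turbulent; use the Moody-chart value f = 0.0503.
Darcy-Weisbach: ΔP = f(L/D)(ρV²/2) = 0.0503·(333/0.109)·(631·0.139²/2) = 0.0503·3055·6.096 = 936.7 Pa.
ΔP = 936.7 Pa = 0.937 kPa.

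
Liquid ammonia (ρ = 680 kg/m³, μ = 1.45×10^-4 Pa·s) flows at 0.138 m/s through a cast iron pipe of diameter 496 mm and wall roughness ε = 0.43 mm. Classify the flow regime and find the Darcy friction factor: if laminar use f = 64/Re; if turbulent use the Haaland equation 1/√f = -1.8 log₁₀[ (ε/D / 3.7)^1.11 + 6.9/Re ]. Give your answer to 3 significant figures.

f ≈ 0.0199

Re = ρVD/μ = 680·0.138·0.496/0.000145 = 3.21e+05.
Re > 4000 → turbulent. ε/D = 0.00043/0.496 = 0.000867; Haaland: 1/√f = -1.8 log₁₀[9.34e-05 + 2.15e-05] = 7.091, so f = 0.01989.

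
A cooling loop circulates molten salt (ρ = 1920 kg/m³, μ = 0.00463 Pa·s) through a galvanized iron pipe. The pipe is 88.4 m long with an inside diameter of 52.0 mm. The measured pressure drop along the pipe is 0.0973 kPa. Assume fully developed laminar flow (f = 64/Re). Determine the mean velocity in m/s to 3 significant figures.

V ≈ 0.0201 m/s

For laminar flow, f = 64/Re with Re = ρVD/μ, so Darcy-Weisbach reduces to ΔP = 32μLV/D². Solving for V: V = ΔP·D²/(32μL) = 97.3·(0.052)²/(32·0.00463·88.4) = 0.02009 m/s.
Check: Re = ρVD/μ = 1920·0.02009·0.052/0.00463 = 433.2 < 2300, so the laminar assumption holds.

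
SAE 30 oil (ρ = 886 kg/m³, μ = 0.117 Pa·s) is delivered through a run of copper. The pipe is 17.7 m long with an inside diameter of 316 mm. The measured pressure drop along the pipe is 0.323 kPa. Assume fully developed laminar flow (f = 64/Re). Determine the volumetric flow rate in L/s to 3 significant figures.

For laminar flow, f = 64/Re with Re = ρVD/μ, so Darcy-Weisbach reduces to ΔP = 32μLV/D². Solving for V: V = ΔP·D²/(32μL) = 323·(0.316)²/(32·0.117·17.7) = 0.4867 m/s.
Check: Re = ρVD/μ = 886·0.4867·0.316/0.117 = 1165 < 2300, so the laminar assumption holds.
Q = V·A = 0.4867·(π/4·0.316²) = 0.03817 m³/s = 38.2 L/s.

Q ≈ 38.2 L/s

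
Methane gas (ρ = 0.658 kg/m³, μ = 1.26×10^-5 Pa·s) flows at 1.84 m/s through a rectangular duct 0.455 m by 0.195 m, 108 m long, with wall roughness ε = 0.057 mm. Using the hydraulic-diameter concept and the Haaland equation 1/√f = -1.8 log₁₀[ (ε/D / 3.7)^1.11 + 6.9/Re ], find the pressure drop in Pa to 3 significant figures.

ΔP ≈ 10.8 Pa

Hydraulic diameter D_h = 4A/P = 4·(0.455·0.195)/(2·(0.455+0.195)) = 0.3549/1.3 = 0.273 m.
Re = ρVD_h/μ = 0.658·1.84·0.273/1.26e-05 = 2.623e+04.
ε/D_h = 5.7e-05/0.273 = 0.000209; Haaland gives 1/√f = -1.8 log₁₀[1.92e-05+0.000263] = 6.389, so f = 0.0245.
ΔP = f(L/D_h)(ρV²/2) = 0.0245·108/0.273·1.114 = 10.8 Pa.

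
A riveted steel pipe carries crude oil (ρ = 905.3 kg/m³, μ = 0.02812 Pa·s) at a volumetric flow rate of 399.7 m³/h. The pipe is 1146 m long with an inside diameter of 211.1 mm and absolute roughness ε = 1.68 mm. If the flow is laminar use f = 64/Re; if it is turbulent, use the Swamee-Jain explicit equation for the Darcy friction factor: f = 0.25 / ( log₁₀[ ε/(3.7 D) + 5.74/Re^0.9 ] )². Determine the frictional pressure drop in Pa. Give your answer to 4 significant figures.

ΔP ≈ 957000 Pa

Q = 399.7 m³/h = 399.7/3600 = 0.111 m³/s.
Cross-sectional area A = πD²/4 = π(0.2111)²/4 = 0.035 m²; mean velocity V = Q/A = 0.111/0.035 = 3.172 m/s.
Reynolds number Re = ρVD/μ = 905.3 · 3.172 · 0.2111 / 0.0281 = 2.156e+04.
Re > 4000 → turbulent. Relative roughness ε/D = 0.00168/0.2111 = 0.00796. Swamee-Jain: f = 0.25/(log₁₀[0.00796/3.7 + 5.74/2.156e+04^0.9])² = 0.25/(log₁₀[0.00215 + 0.000722])² = 0.25/(-2.542)² = 0.0387.
Darcy-Weisbach: ΔP = f(L/D)(ρV²/2) = 0.0387·(1146/0.2111)·(905.3·3.172²/2) = 0.0387·5429·4555 = 9.57e+05 Pa.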